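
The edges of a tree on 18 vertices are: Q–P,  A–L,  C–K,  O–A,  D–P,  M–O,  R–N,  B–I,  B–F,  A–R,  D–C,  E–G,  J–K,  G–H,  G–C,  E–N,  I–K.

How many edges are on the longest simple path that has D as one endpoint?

The node farthest from D is M, via D – C – G – E – N – R – A – O – M — 8 edges.

8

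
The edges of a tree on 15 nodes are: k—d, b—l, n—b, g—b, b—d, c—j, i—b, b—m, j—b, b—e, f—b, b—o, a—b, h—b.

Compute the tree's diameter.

4

BFS from k reaches c last, at distance 4; BFS from c confirms no node is farther.
Path: k – d – b – j – c.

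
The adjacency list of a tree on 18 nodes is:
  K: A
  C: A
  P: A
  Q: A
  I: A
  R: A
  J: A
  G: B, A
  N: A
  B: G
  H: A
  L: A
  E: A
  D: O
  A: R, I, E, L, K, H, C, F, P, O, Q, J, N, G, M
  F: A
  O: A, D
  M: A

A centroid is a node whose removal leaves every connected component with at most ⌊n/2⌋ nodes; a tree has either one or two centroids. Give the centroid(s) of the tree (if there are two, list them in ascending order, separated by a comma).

A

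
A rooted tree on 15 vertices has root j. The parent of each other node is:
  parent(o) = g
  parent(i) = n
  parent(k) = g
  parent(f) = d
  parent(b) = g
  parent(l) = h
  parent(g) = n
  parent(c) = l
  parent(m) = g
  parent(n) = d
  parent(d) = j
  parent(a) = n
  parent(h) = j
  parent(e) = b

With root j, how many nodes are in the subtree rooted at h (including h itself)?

3

Descendants of h (including itself): h, l, c. That's 3.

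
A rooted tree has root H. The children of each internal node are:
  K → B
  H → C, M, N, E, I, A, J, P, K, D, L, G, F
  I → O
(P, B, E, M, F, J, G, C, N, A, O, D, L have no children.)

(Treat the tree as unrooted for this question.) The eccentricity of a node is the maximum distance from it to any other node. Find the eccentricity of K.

3

The node farthest from K is O, via K-H-I-O — 3 edges.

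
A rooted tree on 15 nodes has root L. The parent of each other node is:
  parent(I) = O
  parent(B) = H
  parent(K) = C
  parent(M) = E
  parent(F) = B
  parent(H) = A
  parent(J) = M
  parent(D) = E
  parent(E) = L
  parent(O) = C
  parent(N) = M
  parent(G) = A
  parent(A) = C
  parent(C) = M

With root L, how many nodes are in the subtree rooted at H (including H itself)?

H's subtree: {H, B, F}, size 3.

3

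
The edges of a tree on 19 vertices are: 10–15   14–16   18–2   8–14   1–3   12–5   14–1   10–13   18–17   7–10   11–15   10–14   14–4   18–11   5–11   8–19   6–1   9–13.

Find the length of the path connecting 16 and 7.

16–14–10–7: 3 edges.

3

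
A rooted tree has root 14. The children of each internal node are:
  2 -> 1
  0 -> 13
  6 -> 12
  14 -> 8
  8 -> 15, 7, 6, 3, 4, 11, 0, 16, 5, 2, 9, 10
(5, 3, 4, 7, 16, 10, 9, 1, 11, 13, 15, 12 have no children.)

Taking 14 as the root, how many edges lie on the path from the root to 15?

2

Climbing from 15 to the root: 15 – 8 – 14. That's 2 steps.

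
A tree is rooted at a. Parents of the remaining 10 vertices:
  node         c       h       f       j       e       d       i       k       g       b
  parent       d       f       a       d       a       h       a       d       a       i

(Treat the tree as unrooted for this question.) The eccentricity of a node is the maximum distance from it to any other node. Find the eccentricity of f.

3

The node farthest from f is c (b, k, j also at distance 3), via f–h–d–c — 3 edges.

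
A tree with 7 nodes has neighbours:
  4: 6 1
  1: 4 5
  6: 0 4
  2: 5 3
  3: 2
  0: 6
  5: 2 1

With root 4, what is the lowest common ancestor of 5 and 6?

4

Ancestors of 5 (toward the root): 5, 1, 4.
Ancestors of 6: 6, 4.
The deepest node appearing in both lists is 4.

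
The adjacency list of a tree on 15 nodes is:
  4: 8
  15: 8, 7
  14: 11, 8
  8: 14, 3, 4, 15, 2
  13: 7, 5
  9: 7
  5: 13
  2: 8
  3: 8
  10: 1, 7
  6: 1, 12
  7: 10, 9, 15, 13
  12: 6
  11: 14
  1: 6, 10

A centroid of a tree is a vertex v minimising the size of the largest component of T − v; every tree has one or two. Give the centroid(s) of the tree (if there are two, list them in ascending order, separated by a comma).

7

If 7 is removed the pieces have sizes 7, 4, 2, 1, all ≤ ⌊15/2⌋ = 7.
Every other node leaves some component of size > 7, so the centroid is unique.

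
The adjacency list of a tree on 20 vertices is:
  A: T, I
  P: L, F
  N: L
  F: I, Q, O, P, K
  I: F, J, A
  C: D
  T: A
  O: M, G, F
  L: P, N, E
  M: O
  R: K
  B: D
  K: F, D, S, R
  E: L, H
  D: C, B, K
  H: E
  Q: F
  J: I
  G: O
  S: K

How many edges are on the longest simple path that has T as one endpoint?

The node farthest from T is H, via T – A – I – F – P – L – E – H — 7 edges.

7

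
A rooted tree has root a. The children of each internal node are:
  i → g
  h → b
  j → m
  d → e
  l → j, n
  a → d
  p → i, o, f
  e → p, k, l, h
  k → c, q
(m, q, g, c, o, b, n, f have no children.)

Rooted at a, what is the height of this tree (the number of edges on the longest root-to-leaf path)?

5

m sits deepest: a – d – e – l – j – m — 5 edges from the root.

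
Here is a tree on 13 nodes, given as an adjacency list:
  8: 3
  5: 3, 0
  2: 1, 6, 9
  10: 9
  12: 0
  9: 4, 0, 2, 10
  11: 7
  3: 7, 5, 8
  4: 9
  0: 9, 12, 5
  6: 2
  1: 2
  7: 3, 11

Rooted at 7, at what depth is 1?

6

Path from 7 to 1: 7–3–5–0–9–2–1, which has 6 edges.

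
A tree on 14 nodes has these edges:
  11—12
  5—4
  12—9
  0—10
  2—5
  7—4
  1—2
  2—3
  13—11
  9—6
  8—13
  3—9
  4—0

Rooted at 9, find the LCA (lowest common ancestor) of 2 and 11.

9

Ancestors of 2 (toward the root): 2, 3, 9.
Ancestors of 11: 11, 12, 9.
The deepest node appearing in both lists is 9.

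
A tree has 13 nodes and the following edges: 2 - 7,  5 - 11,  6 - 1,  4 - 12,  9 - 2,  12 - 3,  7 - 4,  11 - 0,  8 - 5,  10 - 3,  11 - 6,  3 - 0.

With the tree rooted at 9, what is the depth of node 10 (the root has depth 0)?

9 → 2 → 7 → 4 → 12 → 3 → 10 — 6 edges.

6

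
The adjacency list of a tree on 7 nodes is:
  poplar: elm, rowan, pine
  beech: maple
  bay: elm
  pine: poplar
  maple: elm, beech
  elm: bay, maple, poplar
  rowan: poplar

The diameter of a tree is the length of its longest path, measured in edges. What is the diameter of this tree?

4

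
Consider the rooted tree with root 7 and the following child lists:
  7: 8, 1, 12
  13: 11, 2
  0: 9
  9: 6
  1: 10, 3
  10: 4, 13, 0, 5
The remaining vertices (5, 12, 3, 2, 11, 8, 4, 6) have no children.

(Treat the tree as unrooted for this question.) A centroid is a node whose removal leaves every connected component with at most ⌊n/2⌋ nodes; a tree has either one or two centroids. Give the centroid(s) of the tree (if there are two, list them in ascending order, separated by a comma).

If 10 is removed the pieces have sizes 5, 3, 3, 1, 1, all ≤ ⌊14/2⌋ = 7.
No neighbour of 10 does as well, so 10 is the unique centroid.

10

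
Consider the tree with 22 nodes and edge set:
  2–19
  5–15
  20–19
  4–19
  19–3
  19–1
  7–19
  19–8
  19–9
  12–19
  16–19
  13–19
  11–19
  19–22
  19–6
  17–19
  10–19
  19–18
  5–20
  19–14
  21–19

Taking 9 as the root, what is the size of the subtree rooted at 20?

20's subtree: {20, 5, 15}, size 3.

3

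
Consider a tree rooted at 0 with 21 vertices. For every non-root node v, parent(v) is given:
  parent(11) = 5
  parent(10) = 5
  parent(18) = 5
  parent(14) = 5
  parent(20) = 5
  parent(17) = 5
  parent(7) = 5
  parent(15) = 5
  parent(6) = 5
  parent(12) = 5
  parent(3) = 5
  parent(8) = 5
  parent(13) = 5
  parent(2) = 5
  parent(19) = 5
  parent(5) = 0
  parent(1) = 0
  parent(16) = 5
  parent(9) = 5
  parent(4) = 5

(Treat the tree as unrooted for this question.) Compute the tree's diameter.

3

Starting from 1, a farthest node is 9 at distance 3.
One longest path: 1 - 0 - 5 - 9.
So the diameter is 3.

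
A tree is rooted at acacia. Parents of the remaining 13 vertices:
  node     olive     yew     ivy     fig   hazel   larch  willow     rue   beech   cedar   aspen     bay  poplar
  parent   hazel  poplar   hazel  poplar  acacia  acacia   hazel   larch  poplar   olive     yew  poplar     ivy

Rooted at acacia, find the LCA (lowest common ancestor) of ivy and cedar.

hazel

Path ivy→root: ivy hazel acacia; path cedar→root: cedar olive hazel acacia.
First common node: hazel.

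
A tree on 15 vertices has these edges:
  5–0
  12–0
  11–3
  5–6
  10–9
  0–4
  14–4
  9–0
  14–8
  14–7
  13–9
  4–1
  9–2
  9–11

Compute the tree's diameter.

6

Starting from 3, a farthest node is 8 at distance 6.
One longest path: 3–11–9–0–4–14–8.
So the diameter is 6.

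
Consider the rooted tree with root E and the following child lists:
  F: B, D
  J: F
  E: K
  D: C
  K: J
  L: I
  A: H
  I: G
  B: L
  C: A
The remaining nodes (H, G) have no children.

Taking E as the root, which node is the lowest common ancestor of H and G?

F

Ancestors of H (toward the root): H, A, C, D, F, J, K, E.
Ancestors of G: G, I, L, B, F, J, K, E.
The deepest node appearing in both lists is F.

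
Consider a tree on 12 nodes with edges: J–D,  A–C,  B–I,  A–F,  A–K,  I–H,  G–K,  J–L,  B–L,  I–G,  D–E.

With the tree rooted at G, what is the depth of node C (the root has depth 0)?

3

Climbing from C to the root: C – A – K – G. That's 3 steps.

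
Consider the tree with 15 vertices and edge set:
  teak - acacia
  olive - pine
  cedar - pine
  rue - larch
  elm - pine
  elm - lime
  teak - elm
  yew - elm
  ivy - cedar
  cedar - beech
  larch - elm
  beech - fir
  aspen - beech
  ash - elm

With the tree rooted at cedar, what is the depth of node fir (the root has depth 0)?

2

Path from cedar to fir: cedar → beech → fir, which has 2 edges.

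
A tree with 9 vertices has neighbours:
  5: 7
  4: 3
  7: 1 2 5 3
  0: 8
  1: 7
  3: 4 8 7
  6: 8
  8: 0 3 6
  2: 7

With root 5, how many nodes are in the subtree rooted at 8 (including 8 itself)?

3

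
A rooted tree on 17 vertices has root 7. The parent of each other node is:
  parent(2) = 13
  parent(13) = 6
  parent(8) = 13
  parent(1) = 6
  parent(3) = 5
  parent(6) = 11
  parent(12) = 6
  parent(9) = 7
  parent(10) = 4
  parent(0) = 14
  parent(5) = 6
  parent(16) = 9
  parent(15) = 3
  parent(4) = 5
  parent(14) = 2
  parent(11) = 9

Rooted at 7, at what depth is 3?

5

Path from 7 to 3: 7 – 9 – 11 – 6 – 5 – 3, which has 5 edges.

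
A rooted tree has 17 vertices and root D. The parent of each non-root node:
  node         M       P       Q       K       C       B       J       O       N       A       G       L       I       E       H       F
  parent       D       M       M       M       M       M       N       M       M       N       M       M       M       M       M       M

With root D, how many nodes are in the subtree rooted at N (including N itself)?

Descendants of N (including itself): N, A, J. That's 3.

3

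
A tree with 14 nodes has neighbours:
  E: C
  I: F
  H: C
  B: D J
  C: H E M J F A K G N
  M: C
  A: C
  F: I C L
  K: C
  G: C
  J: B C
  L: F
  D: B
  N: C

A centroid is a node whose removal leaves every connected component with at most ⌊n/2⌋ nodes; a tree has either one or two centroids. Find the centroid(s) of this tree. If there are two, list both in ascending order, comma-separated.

C

If C is removed the pieces have sizes 3, 3, 1, 1, 1, 1, 1, 1, 1, all ≤ ⌊14/2⌋ = 7.
Every other node leaves some component of size > 7, so the centroid is unique.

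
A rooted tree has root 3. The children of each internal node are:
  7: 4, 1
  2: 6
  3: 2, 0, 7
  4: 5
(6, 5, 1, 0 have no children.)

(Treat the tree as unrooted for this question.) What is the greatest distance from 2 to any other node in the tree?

4

The node farthest from 2 is 5, via 2 – 3 – 7 – 4 – 5 — 4 edges.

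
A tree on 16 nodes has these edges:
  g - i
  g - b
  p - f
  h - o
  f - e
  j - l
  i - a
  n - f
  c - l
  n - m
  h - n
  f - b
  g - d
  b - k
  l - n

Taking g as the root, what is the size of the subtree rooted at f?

The subtree rooted at f contains: f, n, e, p, h, l, m, o, j, c — 10 nodes.

10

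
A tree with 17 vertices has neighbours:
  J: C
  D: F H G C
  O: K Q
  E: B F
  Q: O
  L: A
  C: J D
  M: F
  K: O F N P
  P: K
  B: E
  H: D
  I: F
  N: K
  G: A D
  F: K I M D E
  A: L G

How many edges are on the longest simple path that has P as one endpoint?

The node farthest from P is L, via P–K–F–D–G–A–L — 6 edges.

6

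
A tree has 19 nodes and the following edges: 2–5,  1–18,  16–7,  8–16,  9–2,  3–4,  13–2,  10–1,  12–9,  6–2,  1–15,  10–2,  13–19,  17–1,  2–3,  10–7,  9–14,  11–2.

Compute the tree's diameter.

Starting from 8, a farthest node is 12 at distance 6.
One longest path: 8 – 16 – 7 – 10 – 2 – 9 – 12.
So the diameter is 6.

6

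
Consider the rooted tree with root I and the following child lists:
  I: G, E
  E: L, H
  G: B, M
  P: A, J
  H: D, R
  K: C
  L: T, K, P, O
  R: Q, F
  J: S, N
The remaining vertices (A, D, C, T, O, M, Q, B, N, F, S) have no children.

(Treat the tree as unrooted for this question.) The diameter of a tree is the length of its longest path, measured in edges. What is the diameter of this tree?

7

Starting from N, a farthest node is F at distance 7.
One longest path: N – J – P – L – E – H – R – F.
So the diameter is 7.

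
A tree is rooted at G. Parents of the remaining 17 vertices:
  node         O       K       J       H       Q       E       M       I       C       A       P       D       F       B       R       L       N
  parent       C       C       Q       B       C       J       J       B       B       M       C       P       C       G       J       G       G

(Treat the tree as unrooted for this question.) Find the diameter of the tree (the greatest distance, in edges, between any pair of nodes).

BFS from A reaches N last, at distance 7; BFS from N confirms no node is farther.
Path: A - M - J - Q - C - B - G - N.

7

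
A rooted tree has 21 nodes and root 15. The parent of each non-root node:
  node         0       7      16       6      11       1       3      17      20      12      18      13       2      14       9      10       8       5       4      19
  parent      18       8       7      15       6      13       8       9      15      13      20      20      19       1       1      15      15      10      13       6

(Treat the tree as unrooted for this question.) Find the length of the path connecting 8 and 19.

Walking from 8: 8 – 15 – 6 – 19. Length 3.

3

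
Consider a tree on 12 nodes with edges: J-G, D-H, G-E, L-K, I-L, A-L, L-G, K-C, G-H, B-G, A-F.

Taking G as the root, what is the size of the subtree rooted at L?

Descendants of L (including itself): L, K, I, A, C, F. That's 6.

6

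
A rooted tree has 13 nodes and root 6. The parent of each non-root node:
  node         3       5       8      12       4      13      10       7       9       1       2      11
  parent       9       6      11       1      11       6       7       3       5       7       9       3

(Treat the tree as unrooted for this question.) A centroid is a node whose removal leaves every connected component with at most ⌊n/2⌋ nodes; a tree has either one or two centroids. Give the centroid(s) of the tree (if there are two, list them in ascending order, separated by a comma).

If 3 is removed the pieces have sizes 5, 4, 3, all ≤ ⌊13/2⌋ = 6.
Every other node leaves some component of size > 6, so the centroid is unique.

3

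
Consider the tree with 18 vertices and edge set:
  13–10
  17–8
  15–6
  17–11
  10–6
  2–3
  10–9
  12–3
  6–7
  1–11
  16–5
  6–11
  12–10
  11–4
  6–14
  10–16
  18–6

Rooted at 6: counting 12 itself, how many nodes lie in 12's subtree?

3

The subtree rooted at 12 contains: 12, 3, 2 — 3 nodes.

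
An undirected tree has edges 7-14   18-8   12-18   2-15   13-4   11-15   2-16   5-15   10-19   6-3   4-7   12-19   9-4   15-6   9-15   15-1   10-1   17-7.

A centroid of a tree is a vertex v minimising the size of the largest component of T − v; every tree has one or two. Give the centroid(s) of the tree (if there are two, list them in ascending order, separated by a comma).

Delete 15: the remaining components have sizes 6, 6, 2, 2, 1, 1. Max 6 ≤ 9, so 15 is a centroid.
Every other node leaves some component of size > 9, so the centroid is unique.

15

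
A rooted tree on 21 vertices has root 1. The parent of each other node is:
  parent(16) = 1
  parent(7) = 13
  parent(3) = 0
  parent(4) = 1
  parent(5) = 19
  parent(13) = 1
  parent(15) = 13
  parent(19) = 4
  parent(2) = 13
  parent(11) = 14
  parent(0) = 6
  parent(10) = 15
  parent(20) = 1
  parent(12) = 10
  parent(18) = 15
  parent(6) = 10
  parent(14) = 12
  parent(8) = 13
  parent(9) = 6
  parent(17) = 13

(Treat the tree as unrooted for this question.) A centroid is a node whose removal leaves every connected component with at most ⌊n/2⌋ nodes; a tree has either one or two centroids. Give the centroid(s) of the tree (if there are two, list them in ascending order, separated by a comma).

13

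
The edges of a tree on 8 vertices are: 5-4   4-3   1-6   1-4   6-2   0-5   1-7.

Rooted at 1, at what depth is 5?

2

1–4–5 — 2 edges.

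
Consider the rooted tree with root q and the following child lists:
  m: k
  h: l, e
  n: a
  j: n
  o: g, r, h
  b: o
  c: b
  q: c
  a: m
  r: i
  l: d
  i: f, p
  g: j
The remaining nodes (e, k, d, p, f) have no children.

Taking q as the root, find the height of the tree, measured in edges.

The longest root-to-leaf path is q-c-b-o-g-j-n-a-m-k (9 edges).

9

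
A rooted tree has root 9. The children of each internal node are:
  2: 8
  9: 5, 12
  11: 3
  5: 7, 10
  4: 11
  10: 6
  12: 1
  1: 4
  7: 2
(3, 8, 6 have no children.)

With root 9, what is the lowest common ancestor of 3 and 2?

Path 3→root: 3 11 4 1 12 9; path 2→root: 2 7 5 9.
First common node: 9.

9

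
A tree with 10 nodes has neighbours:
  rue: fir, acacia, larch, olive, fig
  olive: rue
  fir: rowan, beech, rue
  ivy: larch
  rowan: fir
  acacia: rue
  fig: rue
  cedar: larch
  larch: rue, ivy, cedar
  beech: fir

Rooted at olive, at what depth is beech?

3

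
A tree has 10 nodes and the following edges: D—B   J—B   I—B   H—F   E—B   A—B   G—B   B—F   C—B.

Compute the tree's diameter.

Starting from H, a farthest node is J at distance 3.
One longest path: H – F – B – J.
So the diameter is 3.

3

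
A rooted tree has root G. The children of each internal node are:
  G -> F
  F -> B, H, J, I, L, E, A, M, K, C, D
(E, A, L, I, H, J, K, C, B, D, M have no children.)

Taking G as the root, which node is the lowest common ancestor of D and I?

Path D→root: D F G; path I→root: I F G.
First common node: F.

F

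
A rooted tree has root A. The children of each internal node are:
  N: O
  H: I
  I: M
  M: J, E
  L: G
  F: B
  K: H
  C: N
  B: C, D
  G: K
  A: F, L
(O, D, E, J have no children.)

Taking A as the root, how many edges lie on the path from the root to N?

A → F → B → C → N — 4 edges.

4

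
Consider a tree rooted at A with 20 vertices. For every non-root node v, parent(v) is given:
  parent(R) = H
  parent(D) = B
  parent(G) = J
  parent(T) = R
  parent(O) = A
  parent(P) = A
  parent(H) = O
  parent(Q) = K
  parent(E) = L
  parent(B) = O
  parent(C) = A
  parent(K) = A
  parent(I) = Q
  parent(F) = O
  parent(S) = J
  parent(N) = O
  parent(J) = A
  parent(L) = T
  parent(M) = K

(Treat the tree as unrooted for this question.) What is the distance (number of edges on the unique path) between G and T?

6

G – J – A – O – H – R – T: 6 edges.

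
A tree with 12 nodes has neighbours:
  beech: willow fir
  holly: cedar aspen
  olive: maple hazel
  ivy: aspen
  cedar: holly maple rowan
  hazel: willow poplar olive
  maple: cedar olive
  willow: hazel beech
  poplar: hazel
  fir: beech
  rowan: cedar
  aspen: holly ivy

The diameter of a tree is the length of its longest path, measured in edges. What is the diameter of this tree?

9

BFS from fir reaches ivy last, at distance 9; BFS from ivy confirms no node is farther.
Path: fir – beech – willow – hazel – olive – maple – cedar – holly – aspen – ivy.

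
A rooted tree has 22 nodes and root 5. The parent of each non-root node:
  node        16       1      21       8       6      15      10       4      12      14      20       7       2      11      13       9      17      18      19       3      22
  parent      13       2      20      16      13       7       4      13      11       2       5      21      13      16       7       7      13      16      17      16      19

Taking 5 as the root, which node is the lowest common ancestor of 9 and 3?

7

Ancestors of 9 (toward the root): 9, 7, 21, 20, 5.
Ancestors of 3: 3, 16, 13, 7, 21, 20, 5.
The deepest node appearing in both lists is 7.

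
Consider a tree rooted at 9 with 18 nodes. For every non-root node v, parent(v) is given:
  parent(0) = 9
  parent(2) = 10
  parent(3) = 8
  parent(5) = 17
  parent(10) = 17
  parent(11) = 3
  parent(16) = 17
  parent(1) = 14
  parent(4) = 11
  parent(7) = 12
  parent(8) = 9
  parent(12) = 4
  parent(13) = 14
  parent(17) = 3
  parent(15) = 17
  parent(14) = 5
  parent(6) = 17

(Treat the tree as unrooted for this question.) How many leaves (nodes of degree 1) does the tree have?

8

The leaves are 0, 1, 2, 6, 7, 13, 15, 16.
That is 8 leaves.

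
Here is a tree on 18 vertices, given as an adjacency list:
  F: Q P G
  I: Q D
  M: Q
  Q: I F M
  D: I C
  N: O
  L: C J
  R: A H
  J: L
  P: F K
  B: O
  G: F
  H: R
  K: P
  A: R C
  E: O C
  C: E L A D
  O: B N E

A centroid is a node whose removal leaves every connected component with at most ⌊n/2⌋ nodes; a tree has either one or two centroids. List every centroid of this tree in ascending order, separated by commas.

Removing C splits the tree into components of sizes 8, 4, 3, 2; the largest is 8 ≤ ⌊18/2⌋ = 9.
No neighbour of C does as well, so C is the unique centroid.

C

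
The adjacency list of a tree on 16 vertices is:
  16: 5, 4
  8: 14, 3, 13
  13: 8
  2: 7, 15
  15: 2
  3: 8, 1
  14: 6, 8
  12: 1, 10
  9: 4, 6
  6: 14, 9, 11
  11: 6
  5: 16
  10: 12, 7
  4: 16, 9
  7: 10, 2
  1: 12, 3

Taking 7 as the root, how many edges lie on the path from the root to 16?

10

Path from 7 to 16: 7 → 10 → 12 → 1 → 3 → 8 → 14 → 6 → 9 → 4 → 16, which has 10 edges.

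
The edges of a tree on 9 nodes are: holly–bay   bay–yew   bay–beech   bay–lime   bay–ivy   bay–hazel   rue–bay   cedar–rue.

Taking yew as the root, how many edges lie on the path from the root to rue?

yew → bay → rue — 2 edges.

2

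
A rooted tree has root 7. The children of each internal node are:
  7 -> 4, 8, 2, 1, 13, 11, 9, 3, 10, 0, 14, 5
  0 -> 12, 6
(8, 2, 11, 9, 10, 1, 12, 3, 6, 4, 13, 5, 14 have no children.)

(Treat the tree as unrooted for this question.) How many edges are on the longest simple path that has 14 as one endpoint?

3

A farthest node from 14 is 6 (12 also at distance 3).
The path 14-7-0-6 has 3 edges.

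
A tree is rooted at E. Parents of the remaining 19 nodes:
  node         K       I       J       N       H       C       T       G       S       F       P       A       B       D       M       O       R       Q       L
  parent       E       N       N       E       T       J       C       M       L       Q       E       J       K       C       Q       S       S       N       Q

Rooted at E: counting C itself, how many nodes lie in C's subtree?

4

C's subtree: {C, D, T, H}, size 4.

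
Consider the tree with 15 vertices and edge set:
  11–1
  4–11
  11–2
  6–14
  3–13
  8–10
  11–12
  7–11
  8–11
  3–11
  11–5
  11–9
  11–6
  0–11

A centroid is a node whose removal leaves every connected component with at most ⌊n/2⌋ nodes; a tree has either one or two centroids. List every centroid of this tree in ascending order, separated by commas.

Removing 11 splits the tree into components of sizes 2, 2, 2, 1, 1, 1, 1, 1, 1, 1, 1; the largest is 2 ≤ ⌊15/2⌋ = 7.
No neighbour of 11 does as well, so 11 is the unique centroid.

11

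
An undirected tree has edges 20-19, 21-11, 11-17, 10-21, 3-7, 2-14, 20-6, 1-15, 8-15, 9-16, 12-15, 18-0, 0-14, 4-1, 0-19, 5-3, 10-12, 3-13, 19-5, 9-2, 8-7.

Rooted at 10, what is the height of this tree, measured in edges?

12

16 sits deepest: 10-12-15-8-7-3-5-19-0-14-2-9-16 — 12 edges from the root.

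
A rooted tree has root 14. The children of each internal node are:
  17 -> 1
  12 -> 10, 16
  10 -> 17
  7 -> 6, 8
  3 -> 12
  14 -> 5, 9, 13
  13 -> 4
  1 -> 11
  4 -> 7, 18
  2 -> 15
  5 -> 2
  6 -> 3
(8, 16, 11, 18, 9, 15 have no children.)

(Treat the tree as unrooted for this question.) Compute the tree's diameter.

13

A longest path is 11 – 1 – 17 – 10 – 12 – 3 – 6 – 7 – 4 – 13 – 14 – 5 – 2 – 15, with 13 edges.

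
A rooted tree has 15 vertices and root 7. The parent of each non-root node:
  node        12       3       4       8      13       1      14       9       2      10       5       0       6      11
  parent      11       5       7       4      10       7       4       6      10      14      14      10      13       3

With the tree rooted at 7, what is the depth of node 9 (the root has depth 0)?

6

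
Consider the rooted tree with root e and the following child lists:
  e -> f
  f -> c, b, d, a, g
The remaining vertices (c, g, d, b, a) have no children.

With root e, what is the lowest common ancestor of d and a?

f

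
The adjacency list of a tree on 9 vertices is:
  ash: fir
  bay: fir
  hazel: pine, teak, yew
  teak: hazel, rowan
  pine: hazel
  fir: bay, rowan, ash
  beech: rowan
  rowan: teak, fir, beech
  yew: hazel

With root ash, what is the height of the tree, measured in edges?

The longest root-to-leaf path is ash–fir–rowan–teak–hazel–yew (5 edges).

5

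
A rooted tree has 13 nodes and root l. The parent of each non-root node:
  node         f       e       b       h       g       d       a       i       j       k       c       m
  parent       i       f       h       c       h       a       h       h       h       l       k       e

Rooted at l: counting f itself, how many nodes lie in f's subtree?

The subtree rooted at f contains: f, e, m — 3 nodes.

3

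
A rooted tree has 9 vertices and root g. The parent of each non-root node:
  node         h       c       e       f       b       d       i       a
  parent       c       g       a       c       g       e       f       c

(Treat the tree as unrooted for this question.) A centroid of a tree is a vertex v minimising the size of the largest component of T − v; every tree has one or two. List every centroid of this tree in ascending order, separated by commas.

Removing c splits the tree into components of sizes 3, 2, 2, 1; the largest is 3 ≤ ⌊9/2⌋ = 4.
No neighbour of c does as well, so c is the unique centroid.

c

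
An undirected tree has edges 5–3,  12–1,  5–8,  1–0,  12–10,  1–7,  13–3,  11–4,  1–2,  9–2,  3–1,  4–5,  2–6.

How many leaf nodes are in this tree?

Exactly 8 nodes have a single neighbour: 0, 6, 7, 8, 9, 10, 11, 13.

8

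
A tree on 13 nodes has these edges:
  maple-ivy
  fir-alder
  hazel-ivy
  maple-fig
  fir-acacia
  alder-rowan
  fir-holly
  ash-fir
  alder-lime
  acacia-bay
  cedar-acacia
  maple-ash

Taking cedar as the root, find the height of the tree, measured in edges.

The longest root-to-leaf path is cedar-acacia-fir-ash-maple-ivy-hazel (6 edges).

6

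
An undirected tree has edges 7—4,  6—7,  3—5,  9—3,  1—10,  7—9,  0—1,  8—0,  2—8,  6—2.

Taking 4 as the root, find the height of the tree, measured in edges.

10 sits deepest: 4-7-6-2-8-0-1-10 — 7 edges from the root.

7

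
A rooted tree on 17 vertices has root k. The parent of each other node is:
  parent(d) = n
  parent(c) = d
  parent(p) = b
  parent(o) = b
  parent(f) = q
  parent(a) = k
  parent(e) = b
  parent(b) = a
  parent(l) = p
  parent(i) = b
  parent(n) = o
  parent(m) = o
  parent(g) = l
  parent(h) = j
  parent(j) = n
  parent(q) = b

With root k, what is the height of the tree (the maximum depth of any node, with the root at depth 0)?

6

c sits deepest: k → a → b → o → n → d → c — 6 edges from the root.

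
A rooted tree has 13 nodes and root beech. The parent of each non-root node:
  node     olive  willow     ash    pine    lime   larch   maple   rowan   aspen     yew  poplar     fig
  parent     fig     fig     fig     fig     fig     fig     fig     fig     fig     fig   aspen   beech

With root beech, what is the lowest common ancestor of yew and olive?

fig

Path yew→root: yew fig beech; path olive→root: olive fig beech.
First common node: fig.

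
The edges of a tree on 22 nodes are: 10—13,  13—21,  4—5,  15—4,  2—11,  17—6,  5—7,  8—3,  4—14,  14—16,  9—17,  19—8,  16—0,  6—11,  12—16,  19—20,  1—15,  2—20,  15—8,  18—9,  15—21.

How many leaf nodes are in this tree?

Exactly 7 nodes have a single neighbour: 0, 1, 3, 7, 10, 12, 18.

7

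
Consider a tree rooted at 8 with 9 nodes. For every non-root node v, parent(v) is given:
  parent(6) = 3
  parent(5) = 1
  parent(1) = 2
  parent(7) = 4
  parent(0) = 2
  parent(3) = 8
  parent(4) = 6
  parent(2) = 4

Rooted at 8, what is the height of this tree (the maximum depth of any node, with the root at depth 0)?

A deepest node is 5, reached by 8–3–6–4–2–1–5.
That path has 6 edges, so the height is 6.

6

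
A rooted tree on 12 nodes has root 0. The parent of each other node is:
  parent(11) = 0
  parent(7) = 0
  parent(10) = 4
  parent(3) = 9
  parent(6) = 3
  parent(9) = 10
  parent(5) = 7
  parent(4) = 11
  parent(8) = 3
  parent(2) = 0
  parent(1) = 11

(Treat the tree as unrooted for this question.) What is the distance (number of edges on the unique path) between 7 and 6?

7

7–0–11–4–10–9–3–6: 7 edges.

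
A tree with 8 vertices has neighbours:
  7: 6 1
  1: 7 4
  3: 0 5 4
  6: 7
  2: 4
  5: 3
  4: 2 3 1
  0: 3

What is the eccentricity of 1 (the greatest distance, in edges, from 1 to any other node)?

The node farthest from 1 is 5 (0 also at distance 3), via 1 – 4 – 3 – 5 — 3 edges.

3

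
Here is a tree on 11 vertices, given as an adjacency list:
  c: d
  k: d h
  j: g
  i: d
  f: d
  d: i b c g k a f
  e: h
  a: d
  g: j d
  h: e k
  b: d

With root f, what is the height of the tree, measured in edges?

4

A deepest node is e, reached by f → d → k → h → e.
That path has 4 edges, so the height is 4.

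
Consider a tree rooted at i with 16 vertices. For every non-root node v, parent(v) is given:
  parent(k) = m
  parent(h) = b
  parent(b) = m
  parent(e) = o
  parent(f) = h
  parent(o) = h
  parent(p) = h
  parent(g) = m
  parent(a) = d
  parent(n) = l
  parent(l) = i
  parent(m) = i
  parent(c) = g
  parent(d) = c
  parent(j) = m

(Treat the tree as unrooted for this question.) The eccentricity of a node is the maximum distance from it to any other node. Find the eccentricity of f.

7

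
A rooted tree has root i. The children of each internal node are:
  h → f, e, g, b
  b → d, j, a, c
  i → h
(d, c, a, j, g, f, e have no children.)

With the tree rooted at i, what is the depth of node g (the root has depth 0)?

Path from i to g: i–h–g, which has 2 edges.

2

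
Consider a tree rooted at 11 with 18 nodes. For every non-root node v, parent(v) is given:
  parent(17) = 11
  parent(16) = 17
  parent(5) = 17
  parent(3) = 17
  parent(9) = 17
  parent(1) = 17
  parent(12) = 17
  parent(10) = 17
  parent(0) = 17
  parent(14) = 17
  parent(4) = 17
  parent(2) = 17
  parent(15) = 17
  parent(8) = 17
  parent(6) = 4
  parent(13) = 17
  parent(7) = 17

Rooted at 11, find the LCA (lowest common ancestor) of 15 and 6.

17

15's ancestor chain is 15, 17, 11 and 6's is 6, 4, 17, 11; they first meet at 17.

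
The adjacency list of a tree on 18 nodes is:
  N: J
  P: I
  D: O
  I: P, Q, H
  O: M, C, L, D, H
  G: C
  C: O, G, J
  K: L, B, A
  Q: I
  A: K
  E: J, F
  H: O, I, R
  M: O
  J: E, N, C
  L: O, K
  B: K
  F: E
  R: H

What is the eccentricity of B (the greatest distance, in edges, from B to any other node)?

The node farthest from B is F, via B – K – L – O – C – J – E – F — 7 edges.

7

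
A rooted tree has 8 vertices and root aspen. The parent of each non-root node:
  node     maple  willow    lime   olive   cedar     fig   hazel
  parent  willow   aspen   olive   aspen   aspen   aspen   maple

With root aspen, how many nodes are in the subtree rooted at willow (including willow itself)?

willow's subtree: {willow, maple, hazel}, size 3.

3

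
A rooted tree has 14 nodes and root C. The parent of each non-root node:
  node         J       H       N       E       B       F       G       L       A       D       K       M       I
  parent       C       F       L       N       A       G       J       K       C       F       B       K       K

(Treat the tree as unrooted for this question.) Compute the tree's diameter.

10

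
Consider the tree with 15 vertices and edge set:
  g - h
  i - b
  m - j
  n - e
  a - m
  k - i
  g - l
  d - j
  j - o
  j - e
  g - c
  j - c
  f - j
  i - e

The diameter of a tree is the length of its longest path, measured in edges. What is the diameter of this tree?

6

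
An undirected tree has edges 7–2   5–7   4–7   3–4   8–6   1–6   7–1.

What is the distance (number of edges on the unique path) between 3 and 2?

3 – 4 – 7 – 2: 3 edges.

3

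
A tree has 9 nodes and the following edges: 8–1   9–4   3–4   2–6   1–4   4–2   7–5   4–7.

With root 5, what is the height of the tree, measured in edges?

4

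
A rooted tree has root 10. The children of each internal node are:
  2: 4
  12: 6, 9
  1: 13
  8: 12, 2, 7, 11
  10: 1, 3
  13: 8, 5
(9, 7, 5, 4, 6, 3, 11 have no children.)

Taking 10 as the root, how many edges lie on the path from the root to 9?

5

Path from 10 to 9: 10–1–13–8–12–9, which has 5 edges.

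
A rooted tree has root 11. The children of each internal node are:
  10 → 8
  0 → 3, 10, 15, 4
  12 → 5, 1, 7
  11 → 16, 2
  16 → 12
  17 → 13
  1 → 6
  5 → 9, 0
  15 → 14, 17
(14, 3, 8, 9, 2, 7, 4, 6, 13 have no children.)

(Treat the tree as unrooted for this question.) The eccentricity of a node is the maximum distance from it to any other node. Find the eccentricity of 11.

7

The node farthest from 11 is 13, via 11–16–12–5–0–15–17–13 — 7 edges.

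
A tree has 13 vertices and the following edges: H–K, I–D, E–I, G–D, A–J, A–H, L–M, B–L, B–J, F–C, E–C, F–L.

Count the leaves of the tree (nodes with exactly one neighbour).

3

Exactly 3 nodes have a single neighbour: G, K, M.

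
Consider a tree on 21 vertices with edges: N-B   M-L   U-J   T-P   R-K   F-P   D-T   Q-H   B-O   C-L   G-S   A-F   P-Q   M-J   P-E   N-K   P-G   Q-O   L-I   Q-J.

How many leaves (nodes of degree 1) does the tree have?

9

The leaves are A, C, D, E, H, I, R, S, U.
That is 9 leaves.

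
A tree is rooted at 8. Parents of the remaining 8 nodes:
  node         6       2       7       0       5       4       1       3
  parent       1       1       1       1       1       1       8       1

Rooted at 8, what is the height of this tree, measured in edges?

The longest root-to-leaf path is 8 → 1 → 3 (2 edges).

2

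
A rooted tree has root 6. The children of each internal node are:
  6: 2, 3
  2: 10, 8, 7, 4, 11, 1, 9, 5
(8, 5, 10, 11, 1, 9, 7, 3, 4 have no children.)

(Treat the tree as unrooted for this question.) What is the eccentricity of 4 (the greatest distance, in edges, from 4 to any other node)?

The node farthest from 4 is 3, via 4 – 2 – 6 – 3 — 3 edges.

3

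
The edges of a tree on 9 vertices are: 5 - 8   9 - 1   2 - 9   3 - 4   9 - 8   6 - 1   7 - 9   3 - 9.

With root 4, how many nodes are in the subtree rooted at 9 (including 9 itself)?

Descendants of 9 (including itself): 9, 1, 2, 7, 8, 6, 5. That's 7.

7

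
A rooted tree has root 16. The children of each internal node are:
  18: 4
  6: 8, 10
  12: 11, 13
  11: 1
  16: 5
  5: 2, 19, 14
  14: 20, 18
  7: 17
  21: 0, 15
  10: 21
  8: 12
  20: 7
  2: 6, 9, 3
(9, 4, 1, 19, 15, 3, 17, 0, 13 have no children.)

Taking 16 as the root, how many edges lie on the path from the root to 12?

5

16 → 5 → 2 → 6 → 8 → 12 — 5 edges.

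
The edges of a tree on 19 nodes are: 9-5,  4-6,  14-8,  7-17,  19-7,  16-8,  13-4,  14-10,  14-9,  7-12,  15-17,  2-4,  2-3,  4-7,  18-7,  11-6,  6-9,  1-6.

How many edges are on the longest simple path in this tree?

8

A longest path is 16-8-14-9-6-4-7-17-15, with 8 edges.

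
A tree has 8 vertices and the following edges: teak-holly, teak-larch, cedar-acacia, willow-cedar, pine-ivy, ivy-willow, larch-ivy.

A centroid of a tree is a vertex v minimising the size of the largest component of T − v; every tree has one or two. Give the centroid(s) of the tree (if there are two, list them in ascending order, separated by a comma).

Removing ivy splits the tree into components of sizes 3, 3, 1; the largest is 3 ≤ ⌊8/2⌋ = 4.
No neighbour of ivy does as well, so ivy is the unique centroid.

ivy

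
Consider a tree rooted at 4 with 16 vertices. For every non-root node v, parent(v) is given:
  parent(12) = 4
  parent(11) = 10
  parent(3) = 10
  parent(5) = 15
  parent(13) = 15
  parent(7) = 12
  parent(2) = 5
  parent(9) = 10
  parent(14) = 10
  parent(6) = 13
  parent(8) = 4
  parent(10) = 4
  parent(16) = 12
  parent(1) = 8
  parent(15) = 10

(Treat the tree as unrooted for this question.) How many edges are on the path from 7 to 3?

4

Walking from 7: 7 - 12 - 4 - 10 - 3. Length 4.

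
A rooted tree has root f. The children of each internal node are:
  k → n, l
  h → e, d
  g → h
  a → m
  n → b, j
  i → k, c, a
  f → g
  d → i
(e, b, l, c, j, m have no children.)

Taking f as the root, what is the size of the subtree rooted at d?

10

The subtree rooted at d contains: d, i, k, a, c, n, l, m, b, j — 10 nodes.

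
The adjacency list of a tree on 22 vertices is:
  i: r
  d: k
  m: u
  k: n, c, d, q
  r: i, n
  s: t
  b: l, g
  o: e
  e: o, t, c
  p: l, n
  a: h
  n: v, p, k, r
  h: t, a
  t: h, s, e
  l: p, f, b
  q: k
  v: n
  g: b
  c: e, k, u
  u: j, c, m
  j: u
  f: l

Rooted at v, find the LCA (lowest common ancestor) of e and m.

e's ancestor chain is e, c, k, n, v and m's is m, u, c, k, n, v; they first meet at c.

c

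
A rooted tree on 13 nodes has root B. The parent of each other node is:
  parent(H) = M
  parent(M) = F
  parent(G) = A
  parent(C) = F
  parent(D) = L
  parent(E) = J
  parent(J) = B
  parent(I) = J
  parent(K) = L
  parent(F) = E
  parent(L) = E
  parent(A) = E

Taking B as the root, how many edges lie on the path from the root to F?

3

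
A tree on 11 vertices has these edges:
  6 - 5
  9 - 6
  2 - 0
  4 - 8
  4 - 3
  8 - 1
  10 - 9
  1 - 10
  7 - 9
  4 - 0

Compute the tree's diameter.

8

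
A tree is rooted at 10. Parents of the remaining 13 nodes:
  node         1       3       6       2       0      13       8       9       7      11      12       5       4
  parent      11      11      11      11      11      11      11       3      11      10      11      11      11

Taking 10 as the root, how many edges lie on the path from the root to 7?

10 → 11 → 7 — 2 edges.

2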